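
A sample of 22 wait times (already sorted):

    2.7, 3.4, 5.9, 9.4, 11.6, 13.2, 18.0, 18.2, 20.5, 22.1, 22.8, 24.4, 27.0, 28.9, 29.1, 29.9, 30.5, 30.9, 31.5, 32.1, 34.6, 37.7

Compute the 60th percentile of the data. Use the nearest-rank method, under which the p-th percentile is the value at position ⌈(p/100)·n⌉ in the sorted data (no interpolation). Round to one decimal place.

28.9

n = 22.
Position = ⌈60/100 · 22⌉ = ⌈13.2⌉ = 14.
The value at rank 14 is 28.9.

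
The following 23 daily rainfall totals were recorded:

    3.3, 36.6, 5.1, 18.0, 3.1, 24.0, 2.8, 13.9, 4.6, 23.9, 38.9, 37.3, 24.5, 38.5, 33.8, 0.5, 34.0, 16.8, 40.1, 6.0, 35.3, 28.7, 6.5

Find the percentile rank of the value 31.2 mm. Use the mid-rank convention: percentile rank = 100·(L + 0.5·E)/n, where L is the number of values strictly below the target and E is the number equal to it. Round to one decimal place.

65.2

Sorted: 0.5, 2.8, 3.1, 3.3, 4.6, 5.1, 6.0, 6.5, 13.9, 16.8, 18.0, 23.9, 24.0, 24.5, 28.7, 33.8, 34.0, 35.3, 36.6, 37.3, 38.5, 38.9, 40.1.
Count below 31.2: L = 15; count equal: E = 0; n = 23.
Percentile rank = 100·(15 + 0.5·0)/23 = 100·15/23 = 65.22.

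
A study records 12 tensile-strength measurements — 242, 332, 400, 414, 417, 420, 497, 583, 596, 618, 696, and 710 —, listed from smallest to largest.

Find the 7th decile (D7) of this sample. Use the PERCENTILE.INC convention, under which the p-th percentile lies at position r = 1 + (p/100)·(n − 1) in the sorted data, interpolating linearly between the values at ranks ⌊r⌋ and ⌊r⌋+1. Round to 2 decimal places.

n = 12.
r = 1 + (70/100)·(12 − 1) = 1 + 7.7 = 8.7.
Rank 8 is 583 and rank 9 is 596.
Interpolate: 583 + 0.7·(596 − 583) = 583 + 0.7·13 = 592.1.

592.10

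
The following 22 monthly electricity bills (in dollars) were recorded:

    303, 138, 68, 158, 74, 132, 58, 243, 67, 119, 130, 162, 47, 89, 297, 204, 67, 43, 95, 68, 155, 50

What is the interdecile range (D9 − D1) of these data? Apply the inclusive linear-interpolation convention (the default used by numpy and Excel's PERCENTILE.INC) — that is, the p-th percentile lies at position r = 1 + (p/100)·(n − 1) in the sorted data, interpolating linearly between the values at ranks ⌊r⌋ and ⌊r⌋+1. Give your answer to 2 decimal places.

Sorted: 43, 47, 50, 58, 67, 67, 68, 68, 74, 89, 95, 119, 130, 132, 138, 155, 158, 162, 204, 243, 297, 303.
n = 22.
P10: r = 3.1; ranks 3–4 are 50, 58; interpolating gives 50.8.
P90: r = 19.9; ranks 19–20 are 204, 243; interpolating gives 239.1.
Difference: 239.1 − 50.8 = 188.3.

188.30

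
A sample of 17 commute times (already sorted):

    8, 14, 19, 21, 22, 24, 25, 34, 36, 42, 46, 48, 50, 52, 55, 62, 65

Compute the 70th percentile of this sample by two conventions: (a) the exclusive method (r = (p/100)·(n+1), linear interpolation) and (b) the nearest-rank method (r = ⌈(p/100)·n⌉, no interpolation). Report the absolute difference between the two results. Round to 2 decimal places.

n = 17.
(a) r = 12.6; between ranks 12 (48) and 13 (50): 49.2.
(b) the nearest-rank method: rank 12 → 48.
|49.2 − 48| = 1.2.

1.20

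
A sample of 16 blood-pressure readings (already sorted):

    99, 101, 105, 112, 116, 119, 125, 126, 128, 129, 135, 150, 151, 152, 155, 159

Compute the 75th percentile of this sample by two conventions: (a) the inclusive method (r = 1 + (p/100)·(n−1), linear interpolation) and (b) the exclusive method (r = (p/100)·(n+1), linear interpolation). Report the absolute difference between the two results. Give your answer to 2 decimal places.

n = 16.
(a) r = 12.25; between ranks 12 (150) and 13 (151): 150.25.
(b) r = 12.75; between ranks 12 (150) and 13 (151): 150.75.
|150.25 − 150.75| = 0.5.

0.50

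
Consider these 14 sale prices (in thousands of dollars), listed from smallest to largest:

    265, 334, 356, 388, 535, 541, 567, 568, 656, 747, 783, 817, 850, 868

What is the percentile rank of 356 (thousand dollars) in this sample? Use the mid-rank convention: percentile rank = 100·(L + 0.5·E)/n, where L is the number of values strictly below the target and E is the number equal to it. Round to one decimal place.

Count below 356: L = 2; count equal: E = 1; n = 14.
Percentile rank = 100·(2 + 0.5·1)/14 = 100·2.5/14 = 17.86.

17.9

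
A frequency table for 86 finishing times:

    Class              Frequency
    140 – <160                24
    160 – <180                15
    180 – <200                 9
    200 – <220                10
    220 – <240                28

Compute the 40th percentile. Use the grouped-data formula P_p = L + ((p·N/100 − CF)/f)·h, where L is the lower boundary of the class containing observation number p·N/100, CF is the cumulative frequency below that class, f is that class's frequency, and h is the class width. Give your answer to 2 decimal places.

N = 86; target position k = 40/100 · 86 = 34.4.
Cumulative frequencies: 24, 39, 48, 58, 86.
Observation 34.4 falls in the class 160 – <180.
L = 160, CF = 24, f = 15, h = 20.
P40 = 160 + ((34.4 − 24)/15)·20 = 160 + 13.8667 = 173.867.

173.87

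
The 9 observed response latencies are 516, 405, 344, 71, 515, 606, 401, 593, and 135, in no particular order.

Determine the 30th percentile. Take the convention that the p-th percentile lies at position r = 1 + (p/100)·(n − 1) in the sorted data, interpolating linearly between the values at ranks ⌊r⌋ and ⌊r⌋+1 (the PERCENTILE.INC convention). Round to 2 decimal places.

Sorted: 71, 135, 344, 401, 405, 515, 516, 593, 606.
n = 9.
r = 1 + (30/100)·(9 − 1) = 1 + 2.4 = 3.4.
Rank 3 is 344 and rank 4 is 401.
Interpolate: 344 + 0.4·(401 − 344) = 344 + 0.4·57 = 366.8.

366.80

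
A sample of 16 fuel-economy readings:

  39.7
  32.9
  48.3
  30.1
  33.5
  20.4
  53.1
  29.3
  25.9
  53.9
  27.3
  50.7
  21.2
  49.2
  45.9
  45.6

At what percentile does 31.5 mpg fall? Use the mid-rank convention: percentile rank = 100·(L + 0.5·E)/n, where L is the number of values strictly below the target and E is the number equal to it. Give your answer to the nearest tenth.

37.5

Sorted: 20.4, 21.2, 25.9, 27.3, 29.3, 30.1, 32.9, 33.5, 39.7, 45.6, 45.9, 48.3, 49.2, 50.7, 53.1, 53.9.
Count below 31.5: L = 6; count equal: E = 0; n = 16.
Percentile rank = 100·(6 + 0.5·0)/16 = 100·6/16 = 37.5.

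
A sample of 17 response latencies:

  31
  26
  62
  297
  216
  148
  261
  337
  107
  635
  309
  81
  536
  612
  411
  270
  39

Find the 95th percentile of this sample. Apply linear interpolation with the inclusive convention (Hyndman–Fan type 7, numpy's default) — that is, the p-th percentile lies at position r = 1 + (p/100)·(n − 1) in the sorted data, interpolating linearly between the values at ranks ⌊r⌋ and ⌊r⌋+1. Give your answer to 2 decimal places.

616.60

Sorted: 26, 31, 39, 62, 81, 107, 148, 216, 261, 270, 297, 309, 337, 411, 536, 612, 635.
n = 17.
r = 1 + (95/100)·(17 − 1) = 1 + 15.2 = 16.2.
Rank 16 is 612 and rank 17 is 635.
Interpolate: 612 + 0.2·(635 − 612) = 612 + 0.2·23 = 616.6.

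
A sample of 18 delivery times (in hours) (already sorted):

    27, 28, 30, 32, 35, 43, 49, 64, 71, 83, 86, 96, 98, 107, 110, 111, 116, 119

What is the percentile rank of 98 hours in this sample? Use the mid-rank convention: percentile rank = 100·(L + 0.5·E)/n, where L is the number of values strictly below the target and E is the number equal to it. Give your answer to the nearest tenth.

Count below 98: L = 12; count equal: E = 1; n = 18.
Percentile rank = 100·(12 + 0.5·1)/18 = 100·12.5/18 = 69.44.

69.4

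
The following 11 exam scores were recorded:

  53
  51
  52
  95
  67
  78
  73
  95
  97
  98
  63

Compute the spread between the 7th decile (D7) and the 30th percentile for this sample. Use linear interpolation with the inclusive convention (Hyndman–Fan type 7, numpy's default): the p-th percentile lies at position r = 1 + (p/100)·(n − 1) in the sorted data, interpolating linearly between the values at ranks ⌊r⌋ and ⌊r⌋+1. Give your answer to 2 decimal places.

Sorted: 51, 52, 53, 63, 67, 73, 78, 95, 95, 97, 98.
n = 11.
P30: r = 4 (integer) → 63.
P70: r = 8 (integer) → 95.
Difference: 95 − 63 = 32.

32.00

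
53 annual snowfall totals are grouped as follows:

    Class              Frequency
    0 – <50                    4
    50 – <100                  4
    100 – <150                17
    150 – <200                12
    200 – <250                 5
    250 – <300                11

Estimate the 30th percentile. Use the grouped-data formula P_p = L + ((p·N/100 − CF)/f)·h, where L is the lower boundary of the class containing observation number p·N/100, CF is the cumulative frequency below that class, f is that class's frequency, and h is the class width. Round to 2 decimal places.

123.24

N = 53; target position k = 30/100 · 53 = 15.9.
Cumulative frequencies: 4, 8, 25, 37, 42, 53.
Observation 15.9 falls in the class 100 – <150.
L = 100, CF = 8, f = 17, h = 50.
P30 = 100 + ((15.9 − 8)/17)·50 = 100 + 23.2353 = 123.235.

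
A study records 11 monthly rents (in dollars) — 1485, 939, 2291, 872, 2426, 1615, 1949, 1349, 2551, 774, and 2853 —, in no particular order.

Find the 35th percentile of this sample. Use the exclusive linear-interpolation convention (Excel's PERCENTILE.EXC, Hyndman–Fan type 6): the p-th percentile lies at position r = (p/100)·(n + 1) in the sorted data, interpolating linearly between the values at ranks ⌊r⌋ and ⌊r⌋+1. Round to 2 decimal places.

Sorted: 774, 872, 939, 1349, 1485, 1615, 1949, 2291, 2426, 2551, 2853.
n = 11.
r = (35/100)·(11 + 1) = 4.2.
Rank 4 is 1349 and rank 5 is 1485.
Interpolate: 1349 + 0.2·(1485 − 1349) = 1349 + 0.2·136 = 1376.2.

1376.20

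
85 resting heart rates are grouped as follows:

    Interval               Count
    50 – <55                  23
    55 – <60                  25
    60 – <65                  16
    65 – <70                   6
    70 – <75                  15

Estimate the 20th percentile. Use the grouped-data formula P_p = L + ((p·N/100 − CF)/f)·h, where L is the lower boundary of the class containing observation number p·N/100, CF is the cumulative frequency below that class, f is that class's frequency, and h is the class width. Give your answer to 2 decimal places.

53.70

N = 85; target position k = 20/100 · 85 = 17.
Cumulative frequencies: 23, 48, 64, 70, 85.
Observation 17 falls in the class 50 – <55.
L = 50, CF = 0, f = 23, h = 5.
P20 = 50 + ((17 − 0)/23)·5 = 50 + 3.69565 = 53.6957.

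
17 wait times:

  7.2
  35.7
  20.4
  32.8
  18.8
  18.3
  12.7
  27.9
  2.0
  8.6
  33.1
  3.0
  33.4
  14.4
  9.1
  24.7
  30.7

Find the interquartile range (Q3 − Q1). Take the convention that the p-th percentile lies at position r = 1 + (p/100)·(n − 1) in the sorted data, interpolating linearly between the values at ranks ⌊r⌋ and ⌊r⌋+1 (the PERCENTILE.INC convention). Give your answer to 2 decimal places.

Sorted: 2.0, 3.0, 7.2, 8.6, 9.1, 12.7, 14.4, 18.3, 18.8, 20.4, 24.7, 27.9, 30.7, 32.8, 33.1, 33.4, 35.7.
n = 17.
P25: r = 5 (integer) → 9.1.
P75: r = 13 (integer) → 30.7.
Difference: 30.7 − 9.1 = 21.6.

21.60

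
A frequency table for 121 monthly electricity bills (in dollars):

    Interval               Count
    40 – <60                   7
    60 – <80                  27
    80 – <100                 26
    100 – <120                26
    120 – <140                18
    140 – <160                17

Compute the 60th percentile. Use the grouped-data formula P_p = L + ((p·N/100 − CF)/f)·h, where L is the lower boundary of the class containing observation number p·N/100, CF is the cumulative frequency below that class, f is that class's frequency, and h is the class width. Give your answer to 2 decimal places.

N = 121; target position k = 60/100 · 121 = 72.6.
Cumulative frequencies: 7, 34, 60, 86, 104, 121.
Observation 72.6 falls in the class 100 – <120.
L = 100, CF = 60, f = 26, h = 20.
P60 = 100 + ((72.6 − 60)/26)·20 = 100 + 9.69231 = 109.692.

109.69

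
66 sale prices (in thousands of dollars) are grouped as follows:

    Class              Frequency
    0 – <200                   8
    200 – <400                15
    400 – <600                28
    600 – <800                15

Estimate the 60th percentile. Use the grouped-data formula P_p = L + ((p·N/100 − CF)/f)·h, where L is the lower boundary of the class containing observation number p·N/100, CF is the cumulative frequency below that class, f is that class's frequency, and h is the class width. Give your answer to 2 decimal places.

518.57

N = 66; target position k = 60/100 · 66 = 39.6.
Cumulative frequencies: 8, 23, 51, 66.
Observation 39.6 falls in the class 400 – <600.
L = 400, CF = 23, f = 28, h = 200.
P60 = 400 + ((39.6 − 23)/28)·200 = 400 + 118.571 = 518.571.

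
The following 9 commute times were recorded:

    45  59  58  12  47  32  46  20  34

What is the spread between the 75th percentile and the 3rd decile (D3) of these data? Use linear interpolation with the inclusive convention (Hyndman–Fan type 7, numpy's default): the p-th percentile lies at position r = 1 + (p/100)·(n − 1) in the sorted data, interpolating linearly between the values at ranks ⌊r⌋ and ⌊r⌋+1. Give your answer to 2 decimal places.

Sorted: 12, 20, 32, 34, 45, 46, 47, 58, 59.
n = 9.
P30: r = 3.4; ranks 3–4 are 32, 34; interpolating gives 32.8.
P75: r = 7 (integer) → 47.
Difference: 47 − 32.8 = 14.2.

14.20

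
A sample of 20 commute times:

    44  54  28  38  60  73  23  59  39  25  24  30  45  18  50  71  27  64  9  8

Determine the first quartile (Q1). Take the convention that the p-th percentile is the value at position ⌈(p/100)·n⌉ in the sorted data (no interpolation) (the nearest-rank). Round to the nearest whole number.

Sorted: 8, 9, 18, 23, 24, 25, 27, 28, 30, 38, 39, 44, 45, 50, 54, 59, 60, 64, 71, 73.
n = 20.
Position = ⌈25/100 · 20⌉ = ⌈5⌉ = 5.
The value at rank 5 is 24.

24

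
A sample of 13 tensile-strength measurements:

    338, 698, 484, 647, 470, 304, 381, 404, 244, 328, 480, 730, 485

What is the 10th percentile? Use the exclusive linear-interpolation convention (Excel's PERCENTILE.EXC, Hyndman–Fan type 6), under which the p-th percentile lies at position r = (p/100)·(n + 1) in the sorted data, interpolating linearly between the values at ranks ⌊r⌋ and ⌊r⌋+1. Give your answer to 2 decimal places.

268.00

Sorted: 244, 304, 328, 338, 381, 404, 470, 480, 484, 485, 647, 698, 730.
n = 13.
r = (10/100)·(13 + 1) = 1.4.
Rank 1 is 244 and rank 2 is 304.
Interpolate: 244 + 0.4·(304 − 244) = 244 + 0.4·60 = 268.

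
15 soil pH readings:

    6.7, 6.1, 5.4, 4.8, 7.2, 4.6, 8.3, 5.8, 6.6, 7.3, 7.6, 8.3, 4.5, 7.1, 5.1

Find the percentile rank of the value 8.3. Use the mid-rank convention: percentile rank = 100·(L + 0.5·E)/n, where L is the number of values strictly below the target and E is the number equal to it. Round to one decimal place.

Sorted: 4.5, 4.6, 4.8, 5.1, 5.4, 5.8, 6.1, 6.6, 6.7, 7.1, 7.2, 7.3, 7.6, 8.3, 8.3.
Count below 8.3: L = 13; count equal: E = 2; n = 15.
Percentile rank = 100·(13 + 0.5·2)/15 = 100·14/15 = 93.33.

93.3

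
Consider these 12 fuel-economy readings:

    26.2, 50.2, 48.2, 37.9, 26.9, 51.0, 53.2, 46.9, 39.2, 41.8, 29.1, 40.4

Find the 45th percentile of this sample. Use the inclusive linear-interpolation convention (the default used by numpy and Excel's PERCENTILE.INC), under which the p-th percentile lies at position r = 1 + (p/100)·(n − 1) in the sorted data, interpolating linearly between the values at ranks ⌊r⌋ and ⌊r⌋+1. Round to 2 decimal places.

40.34

Sorted: 26.2, 26.9, 29.1, 37.9, 39.2, 40.4, 41.8, 46.9, 48.2, 50.2, 51.0, 53.2.
n = 12.
r = 1 + (45/100)·(12 − 1) = 1 + 4.95 = 5.95.
Rank 5 is 39.2 and rank 6 is 40.4.
Interpolate: 39.2 + 0.95·(40.4 − 39.2) = 39.2 + 0.95·1.2 = 40.34.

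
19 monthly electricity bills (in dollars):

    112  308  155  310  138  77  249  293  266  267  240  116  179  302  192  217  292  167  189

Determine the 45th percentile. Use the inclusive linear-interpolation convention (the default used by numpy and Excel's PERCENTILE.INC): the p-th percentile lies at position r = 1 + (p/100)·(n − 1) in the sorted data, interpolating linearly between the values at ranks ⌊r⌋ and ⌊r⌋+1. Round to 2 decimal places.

194.50

Sorted: 77, 112, 116, 138, 155, 167, 179, 189, 192, 217, 240, 249, 266, 267, 292, 293, 302, 308, 310.
n = 19.
r = 1 + (45/100)·(19 − 1) = 1 + 8.1 = 9.1.
Rank 9 is 192 and rank 10 is 217.
Interpolate: 192 + 0.1·(217 − 192) = 192 + 0.1·25 = 194.5.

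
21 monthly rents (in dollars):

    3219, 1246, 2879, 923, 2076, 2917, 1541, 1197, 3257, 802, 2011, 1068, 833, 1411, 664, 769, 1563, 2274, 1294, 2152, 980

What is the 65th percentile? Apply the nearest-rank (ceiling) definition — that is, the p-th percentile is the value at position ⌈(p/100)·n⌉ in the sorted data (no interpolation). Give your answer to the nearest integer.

2011

Sorted: 664, 769, 802, 833, 923, 980, 1068, 1197, 1246, 1294, 1411, 1541, 1563, 2011, 2076, 2152, 2274, 2879, 2917, 3219, 3257.
n = 21.
Position = ⌈65/100 · 21⌉ = ⌈13.65⌉ = 14.
The value at rank 14 is 2011.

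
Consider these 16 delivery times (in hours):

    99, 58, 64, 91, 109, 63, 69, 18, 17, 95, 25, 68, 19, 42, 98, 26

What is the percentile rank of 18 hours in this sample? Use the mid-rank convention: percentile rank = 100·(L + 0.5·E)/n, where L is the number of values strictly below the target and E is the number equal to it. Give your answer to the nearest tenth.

Sorted: 17, 18, 19, 25, 26, 42, 58, 63, 64, 68, 69, 91, 95, 98, 99, 109.
Count below 18: L = 1; count equal: E = 1; n = 16.
Percentile rank = 100·(1 + 0.5·1)/16 = 100·1.5/16 = 9.375.

9.4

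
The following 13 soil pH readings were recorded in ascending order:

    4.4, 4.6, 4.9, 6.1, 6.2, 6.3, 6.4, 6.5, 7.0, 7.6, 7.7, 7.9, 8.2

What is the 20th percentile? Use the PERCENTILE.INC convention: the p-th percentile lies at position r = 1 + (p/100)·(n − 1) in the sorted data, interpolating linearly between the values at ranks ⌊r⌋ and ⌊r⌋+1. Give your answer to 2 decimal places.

5.38

n = 13.
r = 1 + (20/100)·(13 − 1) = 1 + 2.4 = 3.4.
Rank 3 is 4.9 and rank 4 is 6.1.
Interpolate: 4.9 + 0.4·(6.1 − 4.9) = 4.9 + 0.4·1.2 = 5.38.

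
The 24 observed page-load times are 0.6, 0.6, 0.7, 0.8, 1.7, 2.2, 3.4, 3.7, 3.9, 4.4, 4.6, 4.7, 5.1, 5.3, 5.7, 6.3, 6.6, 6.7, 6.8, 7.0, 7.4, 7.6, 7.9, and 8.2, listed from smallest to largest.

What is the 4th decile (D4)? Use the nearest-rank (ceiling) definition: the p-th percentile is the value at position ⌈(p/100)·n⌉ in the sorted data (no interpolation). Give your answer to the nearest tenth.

n = 24.
Position = ⌈40/100 · 24⌉ = ⌈9.6⌉ = 10.
The value at rank 10 is 4.4.

4.4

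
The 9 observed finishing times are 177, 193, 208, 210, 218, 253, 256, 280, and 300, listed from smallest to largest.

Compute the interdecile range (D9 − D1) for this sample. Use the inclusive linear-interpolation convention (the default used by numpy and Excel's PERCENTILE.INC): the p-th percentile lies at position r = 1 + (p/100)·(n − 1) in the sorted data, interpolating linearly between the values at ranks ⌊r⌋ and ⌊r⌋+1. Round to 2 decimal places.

94.20

n = 9.
P10: r = 1.8; ranks 1–2 are 177, 193; interpolating gives 189.8.
P90: r = 8.2; ranks 8–9 are 280, 300; interpolating gives 284.
Difference: 284 − 189.8 = 94.2.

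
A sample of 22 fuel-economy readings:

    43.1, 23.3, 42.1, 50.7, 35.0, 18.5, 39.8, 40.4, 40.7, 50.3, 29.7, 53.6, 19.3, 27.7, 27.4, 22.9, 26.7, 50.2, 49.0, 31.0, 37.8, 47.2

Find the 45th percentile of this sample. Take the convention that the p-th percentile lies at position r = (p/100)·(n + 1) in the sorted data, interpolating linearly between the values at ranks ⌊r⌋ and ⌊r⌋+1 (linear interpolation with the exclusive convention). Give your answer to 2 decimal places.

Sorted: 18.5, 19.3, 22.9, 23.3, 26.7, 27.4, 27.7, 29.7, 31.0, 35.0, 37.8, 39.8, 40.4, 40.7, 42.1, 43.1, 47.2, 49.0, 50.2, 50.3, 50.7, 53.6.
n = 22.
r = (45/100)·(22 + 1) = 10.35.
Rank 10 is 35.0 and rank 11 is 37.8.
Interpolate: 35.0 + 0.35·(37.8 − 35.0) = 35.0 + 0.35·2.8 = 35.98.

35.98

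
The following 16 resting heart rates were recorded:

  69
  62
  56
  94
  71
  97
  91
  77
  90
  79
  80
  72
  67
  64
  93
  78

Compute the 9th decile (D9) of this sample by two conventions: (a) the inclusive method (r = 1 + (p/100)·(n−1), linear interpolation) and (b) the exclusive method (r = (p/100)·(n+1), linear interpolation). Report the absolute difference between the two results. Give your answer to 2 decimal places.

Sorted: 56, 62, 64, 67, 69, 71, 72, 77, 78, 79, 80, 90, 91, 93, 94, 97.
n = 16.
(a) r = 14.5; between ranks 14 (93) and 15 (94): 93.5.
(b) r = 15.3; between ranks 15 (94) and 16 (97): 94.9.
|93.5 − 94.9| = 1.4.

1.40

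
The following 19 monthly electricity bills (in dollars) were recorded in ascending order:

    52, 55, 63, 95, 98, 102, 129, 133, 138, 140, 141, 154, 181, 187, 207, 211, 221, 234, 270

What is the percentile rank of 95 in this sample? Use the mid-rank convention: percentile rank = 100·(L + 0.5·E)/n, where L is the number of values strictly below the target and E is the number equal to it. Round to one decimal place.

18.4

Count below 95: L = 3; count equal: E = 1; n = 19.
Percentile rank = 100·(3 + 0.5·1)/19 = 100·3.5/19 = 18.42.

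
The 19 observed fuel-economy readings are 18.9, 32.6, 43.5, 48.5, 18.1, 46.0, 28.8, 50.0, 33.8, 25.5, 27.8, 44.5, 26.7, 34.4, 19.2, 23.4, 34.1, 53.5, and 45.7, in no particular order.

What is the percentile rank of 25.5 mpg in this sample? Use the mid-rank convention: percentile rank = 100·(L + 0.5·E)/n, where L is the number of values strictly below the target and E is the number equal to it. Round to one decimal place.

23.7

Sorted: 18.1, 18.9, 19.2, 23.4, 25.5, 26.7, 27.8, 28.8, 32.6, 33.8, 34.1, 34.4, 43.5, 44.5, 45.7, 46.0, 48.5, 50.0, 53.5.
Count below 25.5: L = 4; count equal: E = 1; n = 19.
Percentile rank = 100·(4 + 0.5·1)/19 = 100·4.5/19 = 23.68.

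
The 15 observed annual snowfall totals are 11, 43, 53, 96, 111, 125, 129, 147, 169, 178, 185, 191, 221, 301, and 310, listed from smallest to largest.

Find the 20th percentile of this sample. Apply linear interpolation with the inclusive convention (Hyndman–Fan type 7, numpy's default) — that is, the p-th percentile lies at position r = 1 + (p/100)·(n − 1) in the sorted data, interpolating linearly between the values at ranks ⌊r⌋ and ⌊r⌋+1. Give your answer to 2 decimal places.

87.40

n = 15.
r = 1 + (20/100)·(15 − 1) = 1 + 2.8 = 3.8.
Rank 3 is 53 and rank 4 is 96.
Interpolate: 53 + 0.8·(96 − 53) = 53 + 0.8·43 = 87.4.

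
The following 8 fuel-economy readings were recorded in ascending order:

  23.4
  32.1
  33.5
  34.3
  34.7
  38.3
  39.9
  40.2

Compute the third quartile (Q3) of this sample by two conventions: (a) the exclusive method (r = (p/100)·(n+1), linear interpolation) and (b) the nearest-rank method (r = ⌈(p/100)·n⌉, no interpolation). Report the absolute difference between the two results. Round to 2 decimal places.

n = 8.
(a) r = 6.75; between ranks 6 (38.3) and 7 (39.9): 39.5.
(b) the nearest-rank method: rank 6 → 38.3.
|39.5 − 38.3| = 1.2.

1.20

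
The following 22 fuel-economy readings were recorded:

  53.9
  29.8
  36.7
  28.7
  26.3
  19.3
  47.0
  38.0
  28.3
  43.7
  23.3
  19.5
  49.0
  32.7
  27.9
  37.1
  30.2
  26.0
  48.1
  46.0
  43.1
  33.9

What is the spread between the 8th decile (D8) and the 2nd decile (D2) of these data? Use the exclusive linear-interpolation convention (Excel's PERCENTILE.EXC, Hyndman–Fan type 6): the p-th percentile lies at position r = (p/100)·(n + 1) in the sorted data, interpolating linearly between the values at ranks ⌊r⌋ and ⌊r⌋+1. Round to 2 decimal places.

20.22

Sorted: 19.3, 19.5, 23.3, 26.0, 26.3, 27.9, 28.3, 28.7, 29.8, 30.2, 32.7, 33.9, 36.7, 37.1, 38.0, 43.1, 43.7, 46.0, 47.0, 48.1, 49.0, 53.9.
n = 22.
P20: r = 4.6; ranks 4–5 are 26.0, 26.3; interpolating gives 26.18.
P80: r = 18.4; ranks 18–19 are 46.0, 47.0; interpolating gives 46.4.
Difference: 46.4 − 26.18 = 20.22.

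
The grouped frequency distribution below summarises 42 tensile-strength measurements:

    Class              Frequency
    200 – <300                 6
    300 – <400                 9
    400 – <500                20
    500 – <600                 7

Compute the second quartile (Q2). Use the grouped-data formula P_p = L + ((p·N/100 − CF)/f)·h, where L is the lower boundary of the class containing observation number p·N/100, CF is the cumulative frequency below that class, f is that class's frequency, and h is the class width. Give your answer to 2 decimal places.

430.00

N = 42; target position k = 50/100 · 42 = 21.
Cumulative frequencies: 6, 15, 35, 42.
Observation 21 falls in the class 400 – <500.
L = 400, CF = 15, f = 20, h = 100.
P50 = 400 + ((21 − 15)/20)·100 = 400 + 30 = 430.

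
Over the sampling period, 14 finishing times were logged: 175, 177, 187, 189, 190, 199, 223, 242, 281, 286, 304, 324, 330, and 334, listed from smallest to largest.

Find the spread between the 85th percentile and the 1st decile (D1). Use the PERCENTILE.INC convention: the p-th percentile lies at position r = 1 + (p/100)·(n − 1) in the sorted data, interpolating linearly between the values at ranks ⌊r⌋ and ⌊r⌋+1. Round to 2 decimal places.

n = 14.
P10: r = 2.3; ranks 2–3 are 177, 187; interpolating gives 180.
P85: r = 12.05; ranks 12–13 are 324, 330; interpolating gives 324.3.
Difference: 324.3 − 180 = 144.3.

144.30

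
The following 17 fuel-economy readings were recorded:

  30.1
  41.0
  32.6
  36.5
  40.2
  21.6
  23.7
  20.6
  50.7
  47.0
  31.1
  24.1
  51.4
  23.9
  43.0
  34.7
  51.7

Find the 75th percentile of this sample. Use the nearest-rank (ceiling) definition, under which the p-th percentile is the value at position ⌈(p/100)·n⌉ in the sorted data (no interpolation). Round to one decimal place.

43.0

Sorted: 20.6, 21.6, 23.7, 23.9, 24.1, 30.1, 31.1, 32.6, 34.7, 36.5, 40.2, 41.0, 43.0, 47.0, 50.7, 51.4, 51.7.
n = 17.
Position = ⌈75/100 · 17⌉ = ⌈12.75⌉ = 13.
The value at rank 13 is 43.0.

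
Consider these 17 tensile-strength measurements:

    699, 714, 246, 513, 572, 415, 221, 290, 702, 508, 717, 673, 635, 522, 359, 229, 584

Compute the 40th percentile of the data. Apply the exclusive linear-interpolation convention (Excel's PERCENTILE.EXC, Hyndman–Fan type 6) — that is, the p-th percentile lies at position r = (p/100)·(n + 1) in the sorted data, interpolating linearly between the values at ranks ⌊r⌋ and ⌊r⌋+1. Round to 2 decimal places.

Sorted: 221, 229, 246, 290, 359, 415, 508, 513, 522, 572, 584, 635, 673, 699, 702, 714, 717.
n = 17.
r = (40/100)·(17 + 1) = 7.2.
Rank 7 is 508 and rank 8 is 513.
Interpolate: 508 + 0.2·(513 − 508) = 508 + 0.2·5 = 509.

509.00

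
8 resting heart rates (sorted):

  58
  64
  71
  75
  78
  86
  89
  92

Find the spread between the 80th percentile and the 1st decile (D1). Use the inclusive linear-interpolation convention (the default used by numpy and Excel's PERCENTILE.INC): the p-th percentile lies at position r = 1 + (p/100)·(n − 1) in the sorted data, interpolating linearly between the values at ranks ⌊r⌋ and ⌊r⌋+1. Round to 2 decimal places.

25.60

n = 8.
P10: r = 1.7; ranks 1–2 are 58, 64; interpolating gives 62.2.
P80: r = 6.6; ranks 6–7 are 86, 89; interpolating gives 87.8.
Difference: 87.8 − 62.2 = 25.6.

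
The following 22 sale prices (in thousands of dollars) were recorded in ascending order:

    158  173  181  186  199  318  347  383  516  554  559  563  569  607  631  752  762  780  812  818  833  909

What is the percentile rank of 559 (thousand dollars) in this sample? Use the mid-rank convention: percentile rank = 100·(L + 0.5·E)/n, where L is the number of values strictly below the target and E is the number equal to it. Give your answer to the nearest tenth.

47.7

Count below 559: L = 10; count equal: E = 1; n = 22.
Percentile rank = 100·(10 + 0.5·1)/22 = 100·10.5/22 = 47.73.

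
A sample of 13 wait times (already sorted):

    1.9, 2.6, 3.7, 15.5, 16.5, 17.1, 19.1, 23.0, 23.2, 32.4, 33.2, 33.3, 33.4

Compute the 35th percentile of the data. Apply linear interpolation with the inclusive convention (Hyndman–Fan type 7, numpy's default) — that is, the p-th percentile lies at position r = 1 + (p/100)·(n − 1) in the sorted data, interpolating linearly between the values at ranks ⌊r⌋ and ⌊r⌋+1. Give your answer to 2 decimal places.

n = 13.
r = 1 + (35/100)·(13 − 1) = 1 + 4.2 = 5.2.
Rank 5 is 16.5 and rank 6 is 17.1.
Interpolate: 16.5 + 0.2·(17.1 − 16.5) = 16.5 + 0.2·0.6 = 16.62.

16.62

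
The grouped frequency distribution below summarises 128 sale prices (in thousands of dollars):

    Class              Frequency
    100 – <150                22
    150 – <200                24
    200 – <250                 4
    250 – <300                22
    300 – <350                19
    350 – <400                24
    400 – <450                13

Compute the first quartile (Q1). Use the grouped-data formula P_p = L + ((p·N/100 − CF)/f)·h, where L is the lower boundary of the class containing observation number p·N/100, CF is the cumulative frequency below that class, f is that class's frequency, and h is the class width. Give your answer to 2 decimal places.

N = 128; target position k = 25/100 · 128 = 32.
Cumulative frequencies: 22, 46, 50, 72, 91, 115, 128.
Observation 32 falls in the class 150 – <200.
L = 150, CF = 22, f = 24, h = 50.
P25 = 150 + ((32 − 22)/24)·50 = 150 + 20.8333 = 170.833.

170.83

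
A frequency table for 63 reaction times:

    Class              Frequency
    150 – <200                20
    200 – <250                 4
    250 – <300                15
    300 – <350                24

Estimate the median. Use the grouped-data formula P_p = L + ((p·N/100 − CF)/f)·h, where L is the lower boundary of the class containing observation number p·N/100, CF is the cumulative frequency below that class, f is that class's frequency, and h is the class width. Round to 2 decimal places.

275.00

N = 63; target position k = 50/100 · 63 = 31.5.
Cumulative frequencies: 20, 24, 39, 63.
Observation 31.5 falls in the class 250 – <300.
L = 250, CF = 24, f = 15, h = 50.
P50 = 250 + ((31.5 − 24)/15)·50 = 250 + 25 = 275.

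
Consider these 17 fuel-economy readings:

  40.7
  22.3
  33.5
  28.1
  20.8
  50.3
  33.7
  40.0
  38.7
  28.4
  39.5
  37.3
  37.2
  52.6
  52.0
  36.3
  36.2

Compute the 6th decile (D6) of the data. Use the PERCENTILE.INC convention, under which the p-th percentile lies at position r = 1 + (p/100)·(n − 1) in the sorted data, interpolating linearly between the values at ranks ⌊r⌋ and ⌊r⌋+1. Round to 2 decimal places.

38.14

Sorted: 20.8, 22.3, 28.1, 28.4, 33.5, 33.7, 36.2, 36.3, 37.2, 37.3, 38.7, 39.5, 40.0, 40.7, 50.3, 52.0, 52.6.
n = 17.
r = 1 + (60/100)·(17 − 1) = 1 + 9.6 = 10.6.
Rank 10 is 37.3 and rank 11 is 38.7.
Interpolate: 37.3 + 0.6·(38.7 − 37.3) = 37.3 + 0.6·1.4 = 38.14.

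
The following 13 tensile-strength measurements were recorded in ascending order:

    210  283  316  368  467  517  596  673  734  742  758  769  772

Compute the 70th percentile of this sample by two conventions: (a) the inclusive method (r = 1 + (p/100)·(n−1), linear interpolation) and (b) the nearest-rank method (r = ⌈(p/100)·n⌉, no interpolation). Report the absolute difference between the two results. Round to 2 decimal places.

4.80

n = 13.
(a) r = 9.4; between ranks 9 (734) and 10 (742): 737.2.
(b) the nearest-rank method: rank 10 → 742.
|737.2 − 742| = 4.8.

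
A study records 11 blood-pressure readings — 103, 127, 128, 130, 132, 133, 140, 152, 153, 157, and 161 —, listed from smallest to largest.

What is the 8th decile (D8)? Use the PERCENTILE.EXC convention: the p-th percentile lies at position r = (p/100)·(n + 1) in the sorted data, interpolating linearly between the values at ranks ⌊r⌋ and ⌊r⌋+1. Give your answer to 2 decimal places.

155.40

n = 11.
r = (80/100)·(11 + 1) = 9.6.
Rank 9 is 153 and rank 10 is 157.
Interpolate: 153 + 0.6·(157 − 153) = 153 + 0.6·4 = 155.4.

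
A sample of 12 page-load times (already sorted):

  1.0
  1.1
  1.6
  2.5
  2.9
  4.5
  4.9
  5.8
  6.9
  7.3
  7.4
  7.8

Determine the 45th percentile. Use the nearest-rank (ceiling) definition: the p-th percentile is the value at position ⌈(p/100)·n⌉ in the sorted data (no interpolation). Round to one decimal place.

n = 12.
Position = ⌈45/100 · 12⌉ = ⌈5.4⌉ = 6.
The value at rank 6 is 4.5.

4.5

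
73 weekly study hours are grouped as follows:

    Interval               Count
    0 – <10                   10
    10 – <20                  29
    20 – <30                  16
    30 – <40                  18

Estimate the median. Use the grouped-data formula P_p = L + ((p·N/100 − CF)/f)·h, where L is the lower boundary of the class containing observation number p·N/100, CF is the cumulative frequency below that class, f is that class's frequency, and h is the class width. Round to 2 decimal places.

N = 73; target position k = 50/100 · 73 = 36.5.
Cumulative frequencies: 10, 39, 55, 73.
Observation 36.5 falls in the class 10 – <20.
L = 10, CF = 10, f = 29, h = 10.
P50 = 10 + ((36.5 − 10)/29)·10 = 10 + 9.13793 = 19.1379.

19.14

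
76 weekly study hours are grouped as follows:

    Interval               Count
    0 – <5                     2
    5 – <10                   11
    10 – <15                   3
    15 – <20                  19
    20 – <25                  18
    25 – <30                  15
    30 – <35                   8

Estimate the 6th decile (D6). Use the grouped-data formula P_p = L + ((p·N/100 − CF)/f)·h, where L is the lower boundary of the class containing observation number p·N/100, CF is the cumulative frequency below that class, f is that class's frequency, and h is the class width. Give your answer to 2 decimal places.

22.94

N = 76; target position k = 60/100 · 76 = 45.6.
Cumulative frequencies: 2, 13, 16, 35, 53, 68, 76.
Observation 45.6 falls in the class 20 – <25.
L = 20, CF = 35, f = 18, h = 5.
P60 = 20 + ((45.6 − 35)/18)·5 = 20 + 2.94444 = 22.9444.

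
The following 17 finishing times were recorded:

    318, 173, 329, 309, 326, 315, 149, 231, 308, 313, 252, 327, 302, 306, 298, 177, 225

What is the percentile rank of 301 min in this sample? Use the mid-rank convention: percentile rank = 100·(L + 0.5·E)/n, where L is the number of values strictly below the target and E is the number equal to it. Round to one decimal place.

Sorted: 149, 173, 177, 225, 231, 252, 298, 302, 306, 308, 309, 313, 315, 318, 326, 327, 329.
Count below 301: L = 7; count equal: E = 0; n = 17.
Percentile rank = 100·(7 + 0.5·0)/17 = 100·7/17 = 41.18.

41.2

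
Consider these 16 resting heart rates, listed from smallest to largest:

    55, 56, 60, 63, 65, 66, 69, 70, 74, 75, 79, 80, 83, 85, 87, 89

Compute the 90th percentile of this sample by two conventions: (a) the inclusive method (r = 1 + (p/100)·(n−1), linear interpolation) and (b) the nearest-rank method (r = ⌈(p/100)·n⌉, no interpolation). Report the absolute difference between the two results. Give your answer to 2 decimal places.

n = 16.
(a) r = 14.5; between ranks 14 (85) and 15 (87): 86.
(b) the nearest-rank method: rank 15 → 87.
|86 − 87| = 1.

1.00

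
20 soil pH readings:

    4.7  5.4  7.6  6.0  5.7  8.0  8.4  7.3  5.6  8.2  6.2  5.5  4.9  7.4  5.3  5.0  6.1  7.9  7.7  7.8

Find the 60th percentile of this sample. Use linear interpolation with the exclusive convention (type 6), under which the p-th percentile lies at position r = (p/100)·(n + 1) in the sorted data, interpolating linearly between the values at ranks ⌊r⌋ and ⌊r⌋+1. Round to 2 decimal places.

7.36

Sorted: 4.7, 4.9, 5.0, 5.3, 5.4, 5.5, 5.6, 5.7, 6.0, 6.1, 6.2, 7.3, 7.4, 7.6, 7.7, 7.8, 7.9, 8.0, 8.2, 8.4.
n = 20.
r = (60/100)·(20 + 1) = 12.6.
Rank 12 is 7.3 and rank 13 is 7.4.
Interpolate: 7.3 + 0.6·(7.4 − 7.3) = 7.3 + 0.6·0.1 = 7.36.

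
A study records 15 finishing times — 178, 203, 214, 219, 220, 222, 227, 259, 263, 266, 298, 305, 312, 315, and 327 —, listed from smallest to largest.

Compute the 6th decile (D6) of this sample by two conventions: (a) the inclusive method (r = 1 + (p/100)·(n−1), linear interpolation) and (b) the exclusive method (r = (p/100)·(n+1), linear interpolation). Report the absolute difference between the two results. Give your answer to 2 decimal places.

0.60

n = 15.
(a) r = 9.4; between ranks 9 (263) and 10 (266): 264.2.
(b) r = 9.6; between ranks 9 (263) and 10 (266): 264.8.
|264.2 − 264.8| = 0.6.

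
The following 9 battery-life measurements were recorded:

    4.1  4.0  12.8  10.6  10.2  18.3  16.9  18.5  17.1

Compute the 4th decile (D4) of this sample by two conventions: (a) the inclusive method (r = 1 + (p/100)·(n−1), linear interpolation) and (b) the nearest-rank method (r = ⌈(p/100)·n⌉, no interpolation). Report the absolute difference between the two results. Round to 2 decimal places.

0.44

Sorted: 4.0, 4.1, 10.2, 10.6, 12.8, 16.9, 17.1, 18.3, 18.5.
n = 9.
(a) r = 4.2; between ranks 4 (10.6) and 5 (12.8): 11.04.
(b) the nearest-rank method: rank 4 → 10.6.
|11.04 − 10.6| = 0.44.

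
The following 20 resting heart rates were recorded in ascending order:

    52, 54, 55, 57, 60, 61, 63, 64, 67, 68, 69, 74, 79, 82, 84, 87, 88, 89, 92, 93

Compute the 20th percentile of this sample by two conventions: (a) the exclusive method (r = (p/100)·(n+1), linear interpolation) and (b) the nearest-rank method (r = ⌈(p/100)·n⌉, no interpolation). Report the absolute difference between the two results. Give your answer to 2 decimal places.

0.60

n = 20.
(a) r = 4.2; between ranks 4 (57) and 5 (60): 57.6.
(b) the nearest-rank method: rank 4 → 57.
|57.6 − 57| = 0.6.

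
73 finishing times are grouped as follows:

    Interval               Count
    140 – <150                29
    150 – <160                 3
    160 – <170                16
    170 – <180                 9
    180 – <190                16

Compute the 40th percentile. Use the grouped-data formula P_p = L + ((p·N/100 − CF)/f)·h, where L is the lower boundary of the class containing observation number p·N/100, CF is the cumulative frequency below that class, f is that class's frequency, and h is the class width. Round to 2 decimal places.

150.67

N = 73; target position k = 40/100 · 73 = 29.2.
Cumulative frequencies: 29, 32, 48, 57, 73.
Observation 29.2 falls in the class 150 – <160.
L = 150, CF = 29, f = 3, h = 10.
P40 = 150 + ((29.2 − 29)/3)·10 = 150 + 0.666667 = 150.667.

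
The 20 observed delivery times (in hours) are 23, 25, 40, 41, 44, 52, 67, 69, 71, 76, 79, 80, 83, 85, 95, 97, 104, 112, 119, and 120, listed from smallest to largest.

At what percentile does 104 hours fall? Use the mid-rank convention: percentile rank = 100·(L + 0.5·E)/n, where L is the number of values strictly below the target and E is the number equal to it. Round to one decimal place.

Count below 104: L = 16; count equal: E = 1; n = 20.
Percentile rank = 100·(16 + 0.5·1)/20 = 100·16.5/20 = 82.5.

82.5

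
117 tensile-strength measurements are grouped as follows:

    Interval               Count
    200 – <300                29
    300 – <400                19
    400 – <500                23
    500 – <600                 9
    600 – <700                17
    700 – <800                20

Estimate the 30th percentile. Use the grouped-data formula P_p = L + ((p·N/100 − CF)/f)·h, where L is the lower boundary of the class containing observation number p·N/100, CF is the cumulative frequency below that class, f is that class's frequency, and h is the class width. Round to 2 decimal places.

N = 117; target position k = 30/100 · 117 = 35.1.
Cumulative frequencies: 29, 48, 71, 80, 97, 117.
Observation 35.1 falls in the class 300 – <400.
L = 300, CF = 29, f = 19, h = 100.
P30 = 300 + ((35.1 − 29)/19)·100 = 300 + 32.1053 = 332.105.

332.11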